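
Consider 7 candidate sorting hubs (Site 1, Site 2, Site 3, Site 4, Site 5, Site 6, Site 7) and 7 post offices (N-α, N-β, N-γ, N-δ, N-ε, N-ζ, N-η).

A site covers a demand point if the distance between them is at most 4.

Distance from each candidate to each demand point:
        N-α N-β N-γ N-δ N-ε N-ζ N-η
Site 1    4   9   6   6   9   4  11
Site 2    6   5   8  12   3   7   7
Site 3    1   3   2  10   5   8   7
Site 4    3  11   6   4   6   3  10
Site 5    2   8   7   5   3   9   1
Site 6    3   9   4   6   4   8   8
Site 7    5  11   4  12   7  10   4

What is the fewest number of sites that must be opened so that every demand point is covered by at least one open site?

Coverage sets (demand points within 4 of each site):
  Site 1: {N-α, N-ζ}
  Site 2: {N-ε}
  Site 3: {N-α, N-β, N-γ}
  Site 4: {N-α, N-δ, N-ζ}
  Site 5: {N-α, N-ε, N-η}
  Site 6: {N-α, N-γ, N-ε}
  Site 7: {N-γ, N-η}
No 2 sites suffice: every size-2 union leaves at least one demand point uncovered.
But {Site 3, Site 4, Site 5} covers everything, so the minimum is 3.

3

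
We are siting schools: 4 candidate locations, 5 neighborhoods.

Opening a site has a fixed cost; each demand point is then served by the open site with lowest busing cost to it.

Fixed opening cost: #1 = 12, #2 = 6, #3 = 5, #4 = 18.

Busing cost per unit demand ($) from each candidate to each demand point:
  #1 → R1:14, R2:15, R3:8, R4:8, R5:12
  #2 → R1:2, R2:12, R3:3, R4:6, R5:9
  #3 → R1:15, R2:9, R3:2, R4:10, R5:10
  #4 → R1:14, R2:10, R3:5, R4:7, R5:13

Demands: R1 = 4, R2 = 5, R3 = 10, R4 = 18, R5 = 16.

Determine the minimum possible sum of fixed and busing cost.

336

Open {#2, #3}: assign each demand point to its cheapest open site.
  R1→#2 4×2=8, R2→#3 5×9=45, R3→#3 10×2=20, R4→#2 18×6=108, R5→#2 16×9=144
  busing cost 325, fixed 11 → total 336.
Compare {#1, #2, #3}: busing cost 325 + fixed 23 = 348.
Compare {#2, #3, #4}: busing cost 325 + fixed 29 = 354.
Compare {#2}: busing cost 350 + fixed 6 = 356.
All other subsets cost ≥ 348. Minimum total cost: 336.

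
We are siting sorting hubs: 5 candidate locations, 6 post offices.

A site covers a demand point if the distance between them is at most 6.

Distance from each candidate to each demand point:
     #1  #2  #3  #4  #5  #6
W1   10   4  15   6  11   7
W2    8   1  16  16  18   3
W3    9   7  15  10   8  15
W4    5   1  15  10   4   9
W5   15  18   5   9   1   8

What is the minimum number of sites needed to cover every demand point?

4

Coverage sets (demand points within 6 of each site):
  W1: {#2, #4}
  W2: {#2, #6}
  W3: {}
  W4: {#1, #2, #5}
  W5: {#3, #5}
No 3 sites suffice: every size-3 union leaves at least one demand point uncovered.
But {W1, W2, W4, W5} covers everything, so the minimum is 4.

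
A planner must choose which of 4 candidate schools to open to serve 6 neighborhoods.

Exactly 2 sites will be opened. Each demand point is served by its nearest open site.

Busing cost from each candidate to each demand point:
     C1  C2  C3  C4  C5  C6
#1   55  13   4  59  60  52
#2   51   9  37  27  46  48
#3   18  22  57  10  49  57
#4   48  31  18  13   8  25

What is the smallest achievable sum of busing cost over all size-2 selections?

101

Open {#3, #4}.
  C1→#3 18, C2→#3 22, C3→#4 18, C4→#3 10, C5→#4 8, C6→#4 25  ⇒ total 101.
Compare {#1, #4}: total 111.
Compare {#2, #4}: total 121.
No size-2 selection does better; minimum is 101.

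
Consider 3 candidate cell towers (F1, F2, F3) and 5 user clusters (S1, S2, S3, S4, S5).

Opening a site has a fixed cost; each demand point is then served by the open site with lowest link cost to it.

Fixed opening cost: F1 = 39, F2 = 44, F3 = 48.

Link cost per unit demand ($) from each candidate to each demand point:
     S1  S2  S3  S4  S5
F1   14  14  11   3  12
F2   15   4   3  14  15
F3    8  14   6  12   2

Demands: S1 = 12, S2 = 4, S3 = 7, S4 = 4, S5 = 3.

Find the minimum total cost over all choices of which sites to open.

279

Open {F2, F3}: assign each demand point to its cheapest open site.
  S1→F3 12×8=96, S2→F2 4×4=16, S3→F2 7×3=21, S4→F3 4×12=48, S5→F3 3×2=6
  link cost 187, fixed 92 → total 279.
Compare {F1, F2, F3}: link cost 151 + fixed 131 = 282.
Compare {F3}: link cost 248 + fixed 48 = 296.
Compare {F1, F3}: link cost 212 + fixed 87 = 299.
All other subsets cost ≥ 282. Minimum total cost: 279.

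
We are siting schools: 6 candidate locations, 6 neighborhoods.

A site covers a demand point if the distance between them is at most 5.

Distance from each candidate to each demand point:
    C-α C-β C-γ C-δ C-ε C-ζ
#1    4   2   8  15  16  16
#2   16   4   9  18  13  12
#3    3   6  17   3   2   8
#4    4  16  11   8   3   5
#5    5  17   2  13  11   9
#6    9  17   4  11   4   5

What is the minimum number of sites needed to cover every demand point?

Coverage sets (demand points within 5 of each site):
  #1: {C-α, C-β}
  #2: {C-β}
  #3: {C-α, C-δ, C-ε}
  #4: {C-α, C-ε, C-ζ}
  #5: {C-α, C-γ}
  #6: {C-γ, C-ε, C-ζ}
No 2 sites suffice: every size-2 union leaves at least one demand point uncovered.
But {#1, #3, #6} covers everything, so the minimum is 3.

3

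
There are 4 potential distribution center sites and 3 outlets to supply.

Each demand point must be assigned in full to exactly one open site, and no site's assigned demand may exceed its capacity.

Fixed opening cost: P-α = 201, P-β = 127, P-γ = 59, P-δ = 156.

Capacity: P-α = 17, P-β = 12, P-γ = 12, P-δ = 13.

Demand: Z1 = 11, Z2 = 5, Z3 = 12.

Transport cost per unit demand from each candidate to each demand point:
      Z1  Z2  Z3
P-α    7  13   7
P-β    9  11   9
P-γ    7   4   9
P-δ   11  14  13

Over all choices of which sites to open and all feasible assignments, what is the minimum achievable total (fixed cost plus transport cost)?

486

Open {P-α, P-γ}; cheapest assignment that respects the capacities:
  P-α (cap 17, load 17): Z2, Z3 — cost 5×13 + 12×7 = 149
  P-γ (cap 12, load 11): Z1 — cost 11×7 = 77
  Shipping 226, fixed 260 → total 486.
  Any other capacity-feasible assignment to {P-α, P-γ} ships for at least 226.
Compare {P-α, P-β}: its best feasible assignment gives total 576.
Compare {P-α, P-β, P-γ}: its best feasible assignment gives total 590.
Every other set of open sites that can feasibly serve all demand totals ≥ 576 even under its best assignment. Minimum: 486.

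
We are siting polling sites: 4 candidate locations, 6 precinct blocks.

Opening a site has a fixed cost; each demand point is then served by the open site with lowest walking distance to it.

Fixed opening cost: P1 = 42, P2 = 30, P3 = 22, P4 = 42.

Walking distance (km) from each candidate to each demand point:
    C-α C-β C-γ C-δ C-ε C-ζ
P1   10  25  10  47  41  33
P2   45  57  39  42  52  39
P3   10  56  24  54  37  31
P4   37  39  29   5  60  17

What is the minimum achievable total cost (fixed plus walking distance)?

192

Open {P1, P4}: assign each demand point to its cheapest open site.
  C-α→P1 10, C-β→P1 25, C-γ→P1 10, C-δ→P4 5, C-ε→P1 41, C-ζ→P4 17
  walking distance 108, fixed 84 → total 192.
Compare {P3, P4}: walking distance 132 + fixed 64 = 196.
Compare {P1}: walking distance 166 + fixed 42 = 208.
Compare {P1, P3, P4}: walking distance 104 + fixed 106 = 210.
All other subsets cost ≥ 196. Minimum total cost: 192.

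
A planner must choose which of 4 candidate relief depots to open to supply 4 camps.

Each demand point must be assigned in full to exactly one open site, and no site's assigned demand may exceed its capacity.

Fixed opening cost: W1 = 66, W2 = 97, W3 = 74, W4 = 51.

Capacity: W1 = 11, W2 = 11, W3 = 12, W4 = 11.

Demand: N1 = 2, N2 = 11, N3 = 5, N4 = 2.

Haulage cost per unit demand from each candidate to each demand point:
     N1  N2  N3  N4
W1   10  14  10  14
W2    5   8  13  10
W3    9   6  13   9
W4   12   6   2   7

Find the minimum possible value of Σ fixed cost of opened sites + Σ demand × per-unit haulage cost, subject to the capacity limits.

239

Open {W3, W4}; cheapest assignment that respects the capacities:
  W3 (cap 12, load 11): N2 — cost 11×6 = 66
  W4 (cap 11, load 9): N1, N3, N4 — cost 2×12 + 5×2 + 2×7 = 48
  Shipping 114, fixed 125 → total 239.
  Any other capacity-feasible assignment to {W3, W4} ships for at least 114.
Compare {W1, W4}: its best feasible assignment gives total 281.
Compare {W2, W4}: its best feasible assignment gives total 284.
Every other set of open sites that can feasibly serve all demand totals ≥ 281 even under its best assignment. Minimum: 239.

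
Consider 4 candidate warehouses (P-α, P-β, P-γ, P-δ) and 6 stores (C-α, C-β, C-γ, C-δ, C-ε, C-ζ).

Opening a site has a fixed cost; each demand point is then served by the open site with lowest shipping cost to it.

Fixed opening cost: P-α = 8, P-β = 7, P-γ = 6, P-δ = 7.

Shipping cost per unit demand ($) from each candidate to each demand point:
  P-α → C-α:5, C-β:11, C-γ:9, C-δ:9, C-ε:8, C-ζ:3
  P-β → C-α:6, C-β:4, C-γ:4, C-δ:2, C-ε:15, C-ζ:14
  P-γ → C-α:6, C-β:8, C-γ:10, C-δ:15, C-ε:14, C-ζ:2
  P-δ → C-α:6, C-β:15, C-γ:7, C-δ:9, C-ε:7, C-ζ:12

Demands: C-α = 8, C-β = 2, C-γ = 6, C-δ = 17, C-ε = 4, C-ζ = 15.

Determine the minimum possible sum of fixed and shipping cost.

189

Open {P-α, P-β, P-γ}: assign each demand point to its cheapest open site.
  C-α→P-α 8×5=40, C-β→P-β 2×4=8, C-γ→P-β 6×4=24, C-δ→P-β 17×2=34, C-ε→P-α 4×8=32, C-ζ→P-γ 15×2=30
  shipping cost 168, fixed 21 → total 189.
Compare {P-β, P-γ, P-δ}: shipping cost 172 + fixed 20 = 192.
Compare {P-α, P-β, P-γ, P-δ}: shipping cost 164 + fixed 28 = 192.
Compare {P-α, P-β}: shipping cost 183 + fixed 15 = 198.
All other subsets cost ≥ 192. Minimum total cost: 189.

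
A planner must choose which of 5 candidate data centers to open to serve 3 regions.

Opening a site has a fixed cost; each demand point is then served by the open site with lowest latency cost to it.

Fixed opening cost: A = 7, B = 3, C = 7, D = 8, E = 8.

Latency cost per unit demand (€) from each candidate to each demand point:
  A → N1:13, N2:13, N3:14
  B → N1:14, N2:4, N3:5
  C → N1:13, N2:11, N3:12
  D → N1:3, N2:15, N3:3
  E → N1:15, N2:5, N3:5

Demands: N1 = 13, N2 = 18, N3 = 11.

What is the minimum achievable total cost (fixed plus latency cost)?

155

Open {B, D}: assign each demand point to its cheapest open site.
  N1→D 13×3=39, N2→B 18×4=72, N3→D 11×3=33
  latency cost 144, fixed 11 → total 155.
Compare {A, B, D}: latency cost 144 + fixed 18 = 162.
Compare {B, C, D}: latency cost 144 + fixed 18 = 162.
Compare {B, D, E}: latency cost 144 + fixed 19 = 163.
All other subsets cost ≥ 162. Minimum total cost: 155.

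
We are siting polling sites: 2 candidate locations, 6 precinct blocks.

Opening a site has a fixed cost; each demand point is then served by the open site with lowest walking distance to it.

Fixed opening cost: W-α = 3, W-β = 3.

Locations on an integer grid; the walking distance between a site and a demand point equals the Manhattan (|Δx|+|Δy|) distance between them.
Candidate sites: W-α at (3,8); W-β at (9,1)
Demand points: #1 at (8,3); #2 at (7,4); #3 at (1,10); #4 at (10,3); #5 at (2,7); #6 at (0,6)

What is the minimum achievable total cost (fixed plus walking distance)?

Open {W-α, W-β}: assign each demand point to its cheapest open site.
  #1→W-β 3, #2→W-β 5, #3→W-α 4, #4→W-β 3, #5→W-α 2, #6→W-α 5
  walking distance 22, fixed 6 → total 28.
Compare {W-α}: walking distance 41 + fixed 3 = 44.
Compare {W-β}: walking distance 55 + fixed 3 = 58.

28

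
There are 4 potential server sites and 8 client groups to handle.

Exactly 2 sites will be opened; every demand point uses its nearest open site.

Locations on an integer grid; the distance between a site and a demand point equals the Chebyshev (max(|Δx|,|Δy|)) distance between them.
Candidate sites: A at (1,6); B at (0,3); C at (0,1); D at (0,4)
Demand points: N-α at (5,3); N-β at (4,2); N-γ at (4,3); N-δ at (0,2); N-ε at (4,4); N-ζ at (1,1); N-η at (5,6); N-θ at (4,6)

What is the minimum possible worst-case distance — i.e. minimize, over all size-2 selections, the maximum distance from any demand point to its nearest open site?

4

Open {A, B}.
  Farthest demand point is N-α at distance 4 (to A); all others are ≤ 4.
With {A, C} the worst case is 4.
With {A, D} the worst case is 4.
No size-2 selection achieves below 4.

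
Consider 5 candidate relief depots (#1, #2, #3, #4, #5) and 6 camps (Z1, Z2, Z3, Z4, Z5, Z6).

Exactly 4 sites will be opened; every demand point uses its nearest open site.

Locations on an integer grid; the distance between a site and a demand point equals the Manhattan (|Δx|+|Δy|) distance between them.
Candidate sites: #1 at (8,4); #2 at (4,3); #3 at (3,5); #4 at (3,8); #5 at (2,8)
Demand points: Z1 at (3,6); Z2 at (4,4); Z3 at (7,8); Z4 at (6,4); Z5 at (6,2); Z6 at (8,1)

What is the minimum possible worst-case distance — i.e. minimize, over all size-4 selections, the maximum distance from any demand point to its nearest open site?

4

Open {#1, #2, #3, #4}.
  Farthest demand point is Z3 at distance 4 (to #4); all others are ≤ 4.
With {#1, #2, #4, #5} the worst case is 4.
With {#1, #3, #4, #5} the worst case is 4.
No size-4 selection achieves below 4.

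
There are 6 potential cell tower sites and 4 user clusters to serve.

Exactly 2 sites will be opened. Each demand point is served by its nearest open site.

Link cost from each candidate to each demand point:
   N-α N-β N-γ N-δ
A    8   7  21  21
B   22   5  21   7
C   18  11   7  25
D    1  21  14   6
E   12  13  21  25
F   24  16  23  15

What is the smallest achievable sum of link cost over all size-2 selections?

Open {C, D}.
  N-α→D 1, N-β→C 11, N-γ→C 7, N-δ→D 6  ⇒ total 25.
Compare {B, D}: total 26.
Compare {A, D}: total 28.
No size-2 selection does better; minimum is 25.

25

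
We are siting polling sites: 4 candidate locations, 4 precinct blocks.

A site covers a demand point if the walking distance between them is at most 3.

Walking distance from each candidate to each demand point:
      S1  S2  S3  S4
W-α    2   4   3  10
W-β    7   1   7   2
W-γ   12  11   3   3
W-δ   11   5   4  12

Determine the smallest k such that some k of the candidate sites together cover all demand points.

2

Coverage sets (demand points within 3 of each site):
  W-α: {S1, S3}
  W-β: {S2, S4}
  W-γ: {S3, S4}
  W-δ: {}
No single site covers all 4 demand points.
But {W-α, W-β} covers everything, so the minimum is 2.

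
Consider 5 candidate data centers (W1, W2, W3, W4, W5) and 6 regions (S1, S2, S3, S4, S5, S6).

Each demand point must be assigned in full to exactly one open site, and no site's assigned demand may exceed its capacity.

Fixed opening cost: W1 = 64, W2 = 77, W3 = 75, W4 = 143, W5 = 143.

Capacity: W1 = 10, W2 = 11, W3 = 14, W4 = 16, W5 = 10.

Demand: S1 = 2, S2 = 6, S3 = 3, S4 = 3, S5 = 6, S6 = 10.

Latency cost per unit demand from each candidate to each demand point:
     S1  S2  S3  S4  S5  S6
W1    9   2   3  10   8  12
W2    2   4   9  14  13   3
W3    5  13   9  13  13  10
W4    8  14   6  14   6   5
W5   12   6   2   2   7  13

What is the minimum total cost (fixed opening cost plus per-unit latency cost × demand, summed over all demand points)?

Open {W1, W2, W3}; cheapest assignment that respects the capacities:
  W1 (cap 10, load 9): S2, S3 — cost 6×2 + 3×3 = 21
  W2 (cap 11, load 10): S6 — cost 10×3 = 30
  W3 (cap 14, load 11): S1, S4, S5 — cost 2×5 + 3×13 + 6×13 = 127
  Shipping 178, fixed 216 → total 394.
  Any other capacity-feasible assignment to {W1, W2, W3} ships for at least 178.
Compare {W1, W2, W4}: its best feasible assignment gives total 426.
Compare {W1, W3, W4}: its best feasible assignment gives total 438.
Every other set of open sites that can feasibly serve all demand totals ≥ 426 even under its best assignment. Minimum: 394.

394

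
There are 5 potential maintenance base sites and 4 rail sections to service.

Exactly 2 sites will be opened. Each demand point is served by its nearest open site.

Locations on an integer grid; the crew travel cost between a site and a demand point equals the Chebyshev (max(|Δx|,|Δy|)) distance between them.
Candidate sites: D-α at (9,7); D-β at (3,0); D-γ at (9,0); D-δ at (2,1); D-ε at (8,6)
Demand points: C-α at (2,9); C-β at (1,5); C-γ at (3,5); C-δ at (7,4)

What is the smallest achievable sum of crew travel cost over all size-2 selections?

Open {D-δ, D-ε}.
  C-α→D-ε 6, C-β→D-δ 4, C-γ→D-δ 4, C-δ→D-ε 2  ⇒ total 16.
Compare {D-α, D-δ}: total 18.
Compare {D-β, D-ε}: total 18.
No size-2 selection does better; minimum is 16.

16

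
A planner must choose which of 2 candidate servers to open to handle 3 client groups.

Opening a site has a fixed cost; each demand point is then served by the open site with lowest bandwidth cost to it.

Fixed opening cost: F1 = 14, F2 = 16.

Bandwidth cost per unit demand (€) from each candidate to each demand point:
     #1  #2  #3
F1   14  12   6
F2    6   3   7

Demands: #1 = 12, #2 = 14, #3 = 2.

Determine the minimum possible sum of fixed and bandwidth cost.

144

Open {F2}: assign each demand point to its cheapest open site.
  #1→F2 12×6=72, #2→F2 14×3=42, #3→F2 2×7=14
  bandwidth cost 128, fixed 16 → total 144.
Compare {F1, F2}: bandwidth cost 126 + fixed 30 = 156.
Compare {F1}: bandwidth cost 348 + fixed 14 = 362.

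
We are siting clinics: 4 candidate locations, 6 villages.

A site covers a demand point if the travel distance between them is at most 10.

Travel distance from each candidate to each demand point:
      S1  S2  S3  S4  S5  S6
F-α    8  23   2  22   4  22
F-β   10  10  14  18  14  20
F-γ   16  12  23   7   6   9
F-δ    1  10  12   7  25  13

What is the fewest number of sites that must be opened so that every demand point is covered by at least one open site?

3

Coverage sets (demand points within 10 of each site):
  F-α: {S1, S3, S5}
  F-β: {S1, S2}
  F-γ: {S4, S5, S6}
  F-δ: {S1, S2, S4}
No 2 sites suffice: every size-2 union leaves at least one demand point uncovered.
But {F-α, F-β, F-γ} covers everything, so the minimum is 3.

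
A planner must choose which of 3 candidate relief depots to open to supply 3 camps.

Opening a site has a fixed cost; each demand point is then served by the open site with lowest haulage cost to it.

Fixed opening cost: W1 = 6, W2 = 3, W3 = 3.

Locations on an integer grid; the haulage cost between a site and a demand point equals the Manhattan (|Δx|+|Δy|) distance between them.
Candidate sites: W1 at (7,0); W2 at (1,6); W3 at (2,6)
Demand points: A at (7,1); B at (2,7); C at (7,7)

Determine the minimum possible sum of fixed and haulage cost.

17

Open {W1, W3}: assign each demand point to its cheapest open site.
  A→W1 1, B→W3 1, C→W3 6
  haulage cost 8, fixed 9 → total 17.
Compare {W1, W2}: haulage cost 10 + fixed 9 = 19.
Compare {W3}: haulage cost 17 + fixed 3 = 20.
Compare {W1, W2, W3}: haulage cost 8 + fixed 12 = 20.
All other subsets cost ≥ 19. Minimum total cost: 17.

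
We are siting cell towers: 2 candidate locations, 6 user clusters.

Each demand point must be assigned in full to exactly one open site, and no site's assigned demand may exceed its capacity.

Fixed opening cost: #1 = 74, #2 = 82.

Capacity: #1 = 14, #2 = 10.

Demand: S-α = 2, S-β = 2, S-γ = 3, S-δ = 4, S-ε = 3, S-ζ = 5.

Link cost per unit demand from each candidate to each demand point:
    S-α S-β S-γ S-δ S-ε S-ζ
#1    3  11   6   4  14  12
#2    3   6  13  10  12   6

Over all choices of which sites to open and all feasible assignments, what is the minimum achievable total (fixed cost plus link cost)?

Open {#1, #2}; cheapest assignment that respects the capacities:
  #1 (cap 14, load 9): S-α, S-γ, S-δ — cost 2×3 + 3×6 + 4×4 = 40
  #2 (cap 10, load 10): S-β, S-ε, S-ζ — cost 2×6 + 3×12 + 5×6 = 78
  Shipping 118, fixed 156 → total 274.
  Any other capacity-feasible assignment to {#1, #2} ships for at least 118.
Total demand is 19 and no other set of sites has combined capacity ≥ 19, so {#1, #2} is the only feasible choice of open sites. Minimum: 274.

274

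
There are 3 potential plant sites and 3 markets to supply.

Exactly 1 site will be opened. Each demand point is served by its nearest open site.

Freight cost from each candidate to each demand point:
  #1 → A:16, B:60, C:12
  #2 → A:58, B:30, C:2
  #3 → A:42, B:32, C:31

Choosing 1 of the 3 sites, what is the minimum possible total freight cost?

88

Open {#1}.
  A→#1 16, B→#1 60, C→#1 12  ⇒ total 88.
Compare {#2}: total 90.
Compare {#3}: total 105.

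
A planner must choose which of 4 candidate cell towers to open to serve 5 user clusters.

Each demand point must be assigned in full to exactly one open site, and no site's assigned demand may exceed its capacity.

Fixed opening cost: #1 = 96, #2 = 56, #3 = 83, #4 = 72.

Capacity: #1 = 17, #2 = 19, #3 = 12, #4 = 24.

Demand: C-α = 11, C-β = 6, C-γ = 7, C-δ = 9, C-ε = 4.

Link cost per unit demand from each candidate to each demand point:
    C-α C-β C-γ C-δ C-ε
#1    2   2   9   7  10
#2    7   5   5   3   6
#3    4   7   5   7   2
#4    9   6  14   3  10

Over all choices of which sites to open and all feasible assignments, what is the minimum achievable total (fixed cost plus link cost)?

339

Open {#1, #2, #3}; cheapest assignment that respects the capacities:
  #1 (cap 17, load 17): C-α, C-β — cost 11×2 + 6×2 = 34
  #2 (cap 19, load 16): C-γ, C-δ — cost 7×5 + 9×3 = 62
  #3 (cap 12, load 4): C-ε — cost 4×2 = 8
  Shipping 104, fixed 235 → total 339.
  Any other capacity-feasible assignment to {#1, #2, #3} ships for at least 104.
Compare {#2, #4}: its best feasible assignment gives total 343.
Compare {#1, #2, #4}: its best feasible assignment gives total 344.
Every other set of open sites that can feasibly serve all demand totals ≥ 343 even under its best assignment. Minimum: 339.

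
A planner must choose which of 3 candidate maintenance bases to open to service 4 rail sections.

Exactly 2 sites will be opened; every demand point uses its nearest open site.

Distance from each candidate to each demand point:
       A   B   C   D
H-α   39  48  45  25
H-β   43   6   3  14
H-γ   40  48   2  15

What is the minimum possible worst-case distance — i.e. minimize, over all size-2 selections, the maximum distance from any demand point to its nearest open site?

39

Open {H-α, H-β}.
  Farthest demand point is A at distance 39 (to H-α); all others are ≤ 39.
With {H-β, H-γ} the worst case is 40.
With {H-α, H-γ} the worst case is 48.
No size-2 selection achieves below 39.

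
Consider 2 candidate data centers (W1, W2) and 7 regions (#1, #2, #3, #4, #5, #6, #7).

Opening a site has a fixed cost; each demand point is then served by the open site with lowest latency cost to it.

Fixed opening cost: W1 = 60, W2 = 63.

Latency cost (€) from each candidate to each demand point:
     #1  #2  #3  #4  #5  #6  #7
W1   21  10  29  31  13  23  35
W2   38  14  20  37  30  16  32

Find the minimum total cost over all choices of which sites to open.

222

Open {W1}: assign each demand point to its cheapest open site.
  #1→W1 21, #2→W1 10, #3→W1 29, #4→W1 31, #5→W1 13, #6→W1 23, #7→W1 35
  latency cost 162, fixed 60 → total 222.
Compare {W2}: latency cost 187 + fixed 63 = 250.
Compare {W1, W2}: latency cost 143 + fixed 123 = 266.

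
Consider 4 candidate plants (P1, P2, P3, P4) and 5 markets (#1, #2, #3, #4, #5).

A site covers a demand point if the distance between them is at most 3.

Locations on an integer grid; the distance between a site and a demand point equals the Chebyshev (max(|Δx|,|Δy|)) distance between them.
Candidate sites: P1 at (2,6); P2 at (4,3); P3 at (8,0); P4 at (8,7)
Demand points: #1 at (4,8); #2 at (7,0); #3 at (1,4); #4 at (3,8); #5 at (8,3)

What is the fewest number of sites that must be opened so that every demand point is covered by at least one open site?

Coverage sets (demand points within 3 of each site):
  P1: {#1, #3, #4}
  P2: {#2, #3}
  P3: {#2, #5}
  P4: {}
No single site covers all 5 demand points.
But {P1, P3} covers everything, so the minimum is 2.

2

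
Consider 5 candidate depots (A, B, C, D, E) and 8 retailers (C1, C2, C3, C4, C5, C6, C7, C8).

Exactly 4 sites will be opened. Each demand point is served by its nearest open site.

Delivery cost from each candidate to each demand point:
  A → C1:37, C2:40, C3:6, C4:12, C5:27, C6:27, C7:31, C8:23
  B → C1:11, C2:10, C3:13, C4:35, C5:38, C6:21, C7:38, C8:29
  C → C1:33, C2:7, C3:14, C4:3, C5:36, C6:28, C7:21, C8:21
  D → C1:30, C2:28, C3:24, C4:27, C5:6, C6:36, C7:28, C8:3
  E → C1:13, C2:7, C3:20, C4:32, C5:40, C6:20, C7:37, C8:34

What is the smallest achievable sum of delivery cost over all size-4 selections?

78

Open {A, B, C, D}.
  C1→B 11, C2→C 7, C3→A 6, C4→C 3, C5→D 6, C6→B 21, C7→C 21, C8→D 3  ⇒ total 78.
Compare {A, C, D, E}: total 79.
Compare {B, C, D, E}: total 84.
No size-4 selection does better; minimum is 78.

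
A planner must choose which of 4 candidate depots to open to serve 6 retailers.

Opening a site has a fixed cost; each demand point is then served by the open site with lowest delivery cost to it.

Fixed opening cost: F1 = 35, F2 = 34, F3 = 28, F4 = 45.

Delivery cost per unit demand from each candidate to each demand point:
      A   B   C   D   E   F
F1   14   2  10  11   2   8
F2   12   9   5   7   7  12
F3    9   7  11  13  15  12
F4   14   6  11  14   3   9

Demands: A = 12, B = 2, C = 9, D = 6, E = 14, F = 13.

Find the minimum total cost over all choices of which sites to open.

428

Open {F1, F2, F3}: assign each demand point to its cheapest open site.
  A→F3 12×9=108, B→F1 2×2=4, C→F2 9×5=45, D→F2 6×7=42, E→F1 14×2=28, F→F1 13×8=104
  delivery cost 331, fixed 97 → total 428.
Compare {F1, F2}: delivery cost 367 + fixed 69 = 436.
Compare {F1, F3}: delivery cost 400 + fixed 63 = 463.
Compare {F2, F3, F4}: delivery cost 366 + fixed 107 = 473.
All other subsets cost ≥ 436. Minimum total cost: 428.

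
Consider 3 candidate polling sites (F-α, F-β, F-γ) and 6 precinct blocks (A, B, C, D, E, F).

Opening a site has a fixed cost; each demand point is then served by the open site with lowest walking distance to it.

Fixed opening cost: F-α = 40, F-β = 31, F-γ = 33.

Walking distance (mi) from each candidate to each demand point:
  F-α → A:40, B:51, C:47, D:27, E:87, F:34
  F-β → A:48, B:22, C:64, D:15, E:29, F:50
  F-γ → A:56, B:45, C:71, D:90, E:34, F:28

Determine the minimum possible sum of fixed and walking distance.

258

Open {F-α, F-β}: assign each demand point to its cheapest open site.
  A→F-α 40, B→F-β 22, C→F-α 47, D→F-β 15, E→F-β 29, F→F-α 34
  walking distance 187, fixed 71 → total 258.
Compare {F-β}: walking distance 228 + fixed 31 = 259.
Compare {F-β, F-γ}: walking distance 206 + fixed 64 = 270.
Compare {F-α, F-β, F-γ}: walking distance 181 + fixed 104 = 285.
All other subsets cost ≥ 259. Minimum total cost: 258.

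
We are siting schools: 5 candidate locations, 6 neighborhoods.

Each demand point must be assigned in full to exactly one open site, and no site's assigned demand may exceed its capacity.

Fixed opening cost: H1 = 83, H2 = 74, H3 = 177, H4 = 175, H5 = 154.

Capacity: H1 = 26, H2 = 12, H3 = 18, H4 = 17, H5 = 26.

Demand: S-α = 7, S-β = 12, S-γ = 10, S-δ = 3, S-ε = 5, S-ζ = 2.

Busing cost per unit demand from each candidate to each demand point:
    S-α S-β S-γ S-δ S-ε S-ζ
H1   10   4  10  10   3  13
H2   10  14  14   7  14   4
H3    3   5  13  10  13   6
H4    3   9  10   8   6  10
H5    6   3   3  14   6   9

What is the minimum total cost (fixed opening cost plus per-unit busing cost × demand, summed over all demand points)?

420

Open {H1, H5}; cheapest assignment that respects the capacities:
  H1 (cap 26, load 20): S-β, S-δ, S-ε — cost 12×4 + 3×10 + 5×3 = 93
  H5 (cap 26, load 19): S-α, S-γ, S-ζ — cost 7×6 + 10×3 + 2×9 = 90
  Shipping 183, fixed 237 → total 420.
  Any other capacity-feasible assignment to {H1, H5} ships for at least 183.
Compare {H1, H2, H5}: its best feasible assignment gives total 475.
Compare {H4, H5}: its best feasible assignment gives total 488.
Every other set of open sites that can feasibly serve all demand totals ≥ 475 even under its best assignment. Minimum: 420.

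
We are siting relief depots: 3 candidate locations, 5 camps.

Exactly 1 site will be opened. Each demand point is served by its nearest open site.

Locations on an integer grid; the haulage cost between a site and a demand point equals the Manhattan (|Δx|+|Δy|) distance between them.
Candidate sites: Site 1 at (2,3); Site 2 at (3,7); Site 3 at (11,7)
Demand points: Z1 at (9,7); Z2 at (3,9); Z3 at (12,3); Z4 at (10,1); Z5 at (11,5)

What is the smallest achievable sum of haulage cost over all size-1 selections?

26

Open {Site 3}.
  Z1→Site 3 2, Z2→Site 3 10, Z3→Site 3 5, Z4→Site 3 7, Z5→Site 3 2  ⇒ total 26.
Compare {Site 2}: total 44.
Compare {Site 1}: total 49.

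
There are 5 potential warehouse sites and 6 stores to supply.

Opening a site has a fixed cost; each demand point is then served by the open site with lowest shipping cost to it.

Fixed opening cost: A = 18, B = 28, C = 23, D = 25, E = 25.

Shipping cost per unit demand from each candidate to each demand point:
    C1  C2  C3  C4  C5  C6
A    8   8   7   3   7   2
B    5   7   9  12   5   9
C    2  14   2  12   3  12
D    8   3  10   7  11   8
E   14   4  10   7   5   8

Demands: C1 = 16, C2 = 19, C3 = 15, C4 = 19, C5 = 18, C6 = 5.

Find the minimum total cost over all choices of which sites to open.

306

Open {A, C, D}: assign each demand point to its cheapest open site.
  C1→C 16×2=32, C2→D 19×3=57, C3→C 15×2=30, C4→A 19×3=57, C5→C 18×3=54, C6→A 5×2=10
  shipping cost 240, fixed 66 → total 306.
Compare {A, C, E}: shipping cost 259 + fixed 66 = 325.
Compare {A, C, D, E}: shipping cost 240 + fixed 91 = 331.
Compare {A, B, C, D}: shipping cost 240 + fixed 94 = 334.
All other subsets cost ≥ 325. Minimum total cost: 306.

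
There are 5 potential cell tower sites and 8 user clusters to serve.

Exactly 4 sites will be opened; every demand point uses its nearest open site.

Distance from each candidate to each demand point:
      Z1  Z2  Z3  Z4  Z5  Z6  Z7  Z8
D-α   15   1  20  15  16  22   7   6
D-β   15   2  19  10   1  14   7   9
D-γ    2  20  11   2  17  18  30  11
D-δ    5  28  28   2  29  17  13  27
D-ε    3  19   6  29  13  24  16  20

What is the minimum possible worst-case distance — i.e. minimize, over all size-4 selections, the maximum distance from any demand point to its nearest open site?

Open {D-α, D-β, D-γ, D-δ}.
  Farthest demand point is Z6 at distance 14 (to D-β); all others are ≤ 14.
With {D-α, D-β, D-γ, D-ε} the worst case is 14.
With {D-α, D-β, D-δ, D-ε} the worst case is 14.
No size-4 selection achieves below 14.

14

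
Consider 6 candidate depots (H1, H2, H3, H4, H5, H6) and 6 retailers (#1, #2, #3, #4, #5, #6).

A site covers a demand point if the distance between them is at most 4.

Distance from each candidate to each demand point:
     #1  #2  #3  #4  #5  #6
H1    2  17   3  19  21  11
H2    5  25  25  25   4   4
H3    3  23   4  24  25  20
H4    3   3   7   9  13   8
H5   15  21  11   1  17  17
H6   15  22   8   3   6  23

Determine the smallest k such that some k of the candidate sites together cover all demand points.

Coverage sets (demand points within 4 of each site):
  H1: {#1, #3}
  H2: {#5, #6}
  H3: {#1, #3}
  H4: {#1, #2}
  H5: {#4}
  H6: {#4}
No 3 sites suffice: every size-3 union leaves at least one demand point uncovered.
But {H1, H2, H4, H5} covers everything, so the minimum is 4.

4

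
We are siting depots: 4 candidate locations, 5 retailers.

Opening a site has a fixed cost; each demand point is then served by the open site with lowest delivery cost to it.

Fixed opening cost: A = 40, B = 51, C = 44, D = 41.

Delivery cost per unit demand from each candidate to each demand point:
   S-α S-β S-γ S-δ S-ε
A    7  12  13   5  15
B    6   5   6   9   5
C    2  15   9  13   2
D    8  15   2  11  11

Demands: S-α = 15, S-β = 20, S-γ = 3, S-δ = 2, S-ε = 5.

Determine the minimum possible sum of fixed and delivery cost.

Open {B, C}: assign each demand point to its cheapest open site.
  S-α→C 15×2=30, S-β→B 20×5=100, S-γ→B 3×6=18, S-δ→B 2×9=18, S-ε→C 5×2=10
  delivery cost 176, fixed 95 → total 271.
Compare {B, C, D}: delivery cost 164 + fixed 136 = 300.
Compare {B}: delivery cost 251 + fixed 51 = 302.
Compare {A, B, C}: delivery cost 168 + fixed 135 = 303.
All other subsets cost ≥ 300. Minimum total cost: 271.

271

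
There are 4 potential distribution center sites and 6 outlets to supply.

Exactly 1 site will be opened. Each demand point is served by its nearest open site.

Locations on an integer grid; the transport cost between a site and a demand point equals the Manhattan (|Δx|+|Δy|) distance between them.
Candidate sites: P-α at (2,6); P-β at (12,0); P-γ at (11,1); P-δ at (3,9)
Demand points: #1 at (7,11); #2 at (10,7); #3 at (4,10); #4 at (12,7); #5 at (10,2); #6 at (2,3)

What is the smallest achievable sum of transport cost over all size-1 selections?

Open {P-δ}.
  #1→P-δ 6, #2→P-δ 9, #3→P-δ 2, #4→P-δ 11, #5→P-δ 14, #6→P-δ 7  ⇒ total 49.
Compare {P-α}: total 51.
Compare {P-γ}: total 57.
No size-1 selection does better; minimum is 49.

49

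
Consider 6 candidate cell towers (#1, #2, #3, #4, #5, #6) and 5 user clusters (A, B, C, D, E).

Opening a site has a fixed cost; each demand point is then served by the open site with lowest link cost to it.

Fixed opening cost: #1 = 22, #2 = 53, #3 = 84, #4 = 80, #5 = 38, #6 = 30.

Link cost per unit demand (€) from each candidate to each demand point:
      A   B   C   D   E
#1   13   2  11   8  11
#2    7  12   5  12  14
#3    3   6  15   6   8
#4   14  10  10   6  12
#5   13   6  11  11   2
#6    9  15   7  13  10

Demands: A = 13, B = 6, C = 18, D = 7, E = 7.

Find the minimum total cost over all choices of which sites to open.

376

Open {#1, #2, #5}: assign each demand point to its cheapest open site.
  A→#2 13×7=91, B→#1 6×2=12, C→#2 18×5=90, D→#1 7×8=56, E→#5 7×2=14
  link cost 263, fixed 113 → total 376.
Compare {#1, #2, #3, #5}: link cost 197 + fixed 197 = 394.
Compare {#2, #3, #5}: link cost 221 + fixed 175 = 396.
Compare {#1, #2, #3}: link cost 239 + fixed 159 = 398.
All other subsets cost ≥ 394. Minimum total cost: 376.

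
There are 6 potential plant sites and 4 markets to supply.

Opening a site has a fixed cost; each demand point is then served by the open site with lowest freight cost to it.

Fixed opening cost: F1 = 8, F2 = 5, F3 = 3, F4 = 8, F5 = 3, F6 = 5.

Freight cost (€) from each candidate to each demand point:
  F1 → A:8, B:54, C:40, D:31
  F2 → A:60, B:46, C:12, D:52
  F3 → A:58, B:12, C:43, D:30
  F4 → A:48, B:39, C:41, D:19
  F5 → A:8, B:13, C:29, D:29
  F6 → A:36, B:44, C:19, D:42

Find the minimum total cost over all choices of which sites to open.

68

Open {F2, F4, F5}: assign each demand point to its cheapest open site.
  A→F5 8, B→F5 13, C→F2 12, D→F4 19
  freight cost 52, fixed 16 → total 68.
Compare {F2, F5}: freight cost 62 + fixed 8 = 70.
Compare {F2, F3, F4, F5}: freight cost 51 + fixed 19 = 70.
Compare {F2, F3, F5}: freight cost 61 + fixed 11 = 72.
All other subsets cost ≥ 70. Minimum total cost: 68.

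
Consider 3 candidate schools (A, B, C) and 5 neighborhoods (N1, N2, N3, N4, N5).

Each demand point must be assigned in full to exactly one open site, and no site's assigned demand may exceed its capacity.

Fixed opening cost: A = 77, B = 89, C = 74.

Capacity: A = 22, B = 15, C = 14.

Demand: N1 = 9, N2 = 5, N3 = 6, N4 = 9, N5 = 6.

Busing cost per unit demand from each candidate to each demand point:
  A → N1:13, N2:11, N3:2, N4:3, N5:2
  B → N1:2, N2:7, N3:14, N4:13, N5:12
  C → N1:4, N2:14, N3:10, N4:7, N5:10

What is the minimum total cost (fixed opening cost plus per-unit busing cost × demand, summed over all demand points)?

Open {A, B}; cheapest assignment that respects the capacities:
  A (cap 22, load 21): N3, N4, N5 — cost 6×2 + 9×3 + 6×2 = 51
  B (cap 15, load 14): N1, N2 — cost 9×2 + 5×7 = 53
  Shipping 104, fixed 166 → total 270.
  Any other capacity-feasible assignment to {A, B} ships for at least 104.
Compare {A, C}: its best feasible assignment gives total 308.
Compare {A, B, C}: its best feasible assignment gives total 344.
Every other set of open sites that can feasibly serve all demand totals ≥ 308 even under its best assignment. Minimum: 270.

270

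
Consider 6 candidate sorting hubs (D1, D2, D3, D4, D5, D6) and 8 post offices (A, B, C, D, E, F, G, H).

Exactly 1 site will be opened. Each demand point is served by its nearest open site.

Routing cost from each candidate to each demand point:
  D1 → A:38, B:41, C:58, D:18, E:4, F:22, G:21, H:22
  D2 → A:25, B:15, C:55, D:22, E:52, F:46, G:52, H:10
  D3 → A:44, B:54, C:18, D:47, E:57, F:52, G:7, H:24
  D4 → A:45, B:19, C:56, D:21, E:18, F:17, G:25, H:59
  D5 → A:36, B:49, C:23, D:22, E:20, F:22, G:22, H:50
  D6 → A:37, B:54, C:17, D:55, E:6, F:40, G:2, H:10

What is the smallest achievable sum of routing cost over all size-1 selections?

221

Open {D6}.
  A→D6 37, B→D6 54, C→D6 17, D→D6 55, E→D6 6, F→D6 40, G→D6 2, H→D6 10  ⇒ total 221.
Compare {D1}: total 224.
Compare {D5}: total 244.
No size-1 selection does better; minimum is 221.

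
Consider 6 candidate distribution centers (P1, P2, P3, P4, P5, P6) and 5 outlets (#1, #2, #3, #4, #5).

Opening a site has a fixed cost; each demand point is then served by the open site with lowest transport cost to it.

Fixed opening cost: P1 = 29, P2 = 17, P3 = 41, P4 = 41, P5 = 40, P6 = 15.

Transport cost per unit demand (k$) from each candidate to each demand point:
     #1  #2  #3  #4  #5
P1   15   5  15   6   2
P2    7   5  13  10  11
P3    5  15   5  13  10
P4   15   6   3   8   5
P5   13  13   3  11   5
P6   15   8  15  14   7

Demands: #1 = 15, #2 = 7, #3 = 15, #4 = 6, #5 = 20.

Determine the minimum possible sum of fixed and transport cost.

Open {P1, P3}: assign each demand point to its cheapest open site.
  #1→P3 15×5=75, #2→P1 7×5=35, #3→P3 15×5=75, #4→P1 6×6=36, #5→P1 20×2=40
  transport cost 261, fixed 70 → total 331.
Compare {P1, P3, P5}: transport cost 231 + fixed 110 = 341.
Compare {P1, P3, P4}: transport cost 231 + fixed 111 = 342.
Compare {P1, P3, P6}: transport cost 261 + fixed 85 = 346.
All other subsets cost ≥ 341. Minimum total cost: 331.

331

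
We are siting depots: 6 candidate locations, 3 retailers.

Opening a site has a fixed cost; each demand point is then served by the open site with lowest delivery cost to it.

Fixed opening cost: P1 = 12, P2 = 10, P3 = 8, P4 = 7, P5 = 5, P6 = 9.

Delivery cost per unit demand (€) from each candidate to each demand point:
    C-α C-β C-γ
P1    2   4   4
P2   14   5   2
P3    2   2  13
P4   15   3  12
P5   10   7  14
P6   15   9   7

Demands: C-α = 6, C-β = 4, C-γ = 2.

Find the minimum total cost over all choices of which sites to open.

Open {P2, P3}: assign each demand point to its cheapest open site.
  C-α→P3 6×2=12, C-β→P3 4×2=8, C-γ→P2 2×2=4
  delivery cost 24, fixed 18 → total 42.
Compare {P2, P3, P5}: delivery cost 24 + fixed 23 = 47.
Compare {P1}: delivery cost 36 + fixed 12 = 48.
Compare {P1, P3}: delivery cost 28 + fixed 20 = 48.
All other subsets cost ≥ 47. Minimum total cost: 42.

42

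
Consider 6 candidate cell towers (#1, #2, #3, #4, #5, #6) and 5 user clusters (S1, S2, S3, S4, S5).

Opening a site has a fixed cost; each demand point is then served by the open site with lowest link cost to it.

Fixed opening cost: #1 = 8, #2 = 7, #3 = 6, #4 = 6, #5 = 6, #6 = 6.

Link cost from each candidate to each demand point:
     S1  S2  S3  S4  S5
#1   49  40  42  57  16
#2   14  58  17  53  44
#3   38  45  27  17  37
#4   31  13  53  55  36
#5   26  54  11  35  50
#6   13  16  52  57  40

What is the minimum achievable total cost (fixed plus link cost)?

99

Open {#1, #3, #5, #6}: assign each demand point to its cheapest open site.
  S1→#6 13, S2→#6 16, S3→#5 11, S4→#3 17, S5→#1 16
  link cost 73, fixed 26 → total 99.
Compare {#1, #3, #4, #5, #6}: link cost 70 + fixed 32 = 102.
Compare {#1, #2, #3, #4}: link cost 77 + fixed 27 = 104.
Compare {#1, #2, #3, #4, #5}: link cost 71 + fixed 33 = 104.
All other subsets cost ≥ 102. Minimum total cost: 99.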